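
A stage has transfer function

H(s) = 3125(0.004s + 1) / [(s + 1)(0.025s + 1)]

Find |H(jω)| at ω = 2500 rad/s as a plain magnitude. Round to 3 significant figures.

At ω = 2500 rad/s:
zero (1 + j2500·0.004) = 1 + j10 → |·| ≈ 10.05, ∠ ≈ 84.29°
pole (1 + j2500·1) = 1 + j2500 → |·| ≈ 2500, ∠ ≈ 89.98°
pole (1 + j2500·0.025) = 1 + j62.5 → |·| ≈ 62.508, ∠ ≈ 89.08°
|H| = 3125 · 10.05 / (2500 · 62.508) ≈ 0.20097

0.201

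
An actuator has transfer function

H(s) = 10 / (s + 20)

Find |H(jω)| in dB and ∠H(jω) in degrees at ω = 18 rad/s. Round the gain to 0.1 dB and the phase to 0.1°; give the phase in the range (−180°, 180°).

At s = jω = j18:
pole (s+20): 20 + j18 → |·| = √(20²+18²) = √724 ≈ 26.907, ∠ = arctan(18/20) ≈ 41.99°
|H| = 10 / 26.907 ≈ 0.37165
Gain = 20 log₁₀(0.37165) ≈ -8.60 dB
∠H = 0.00° − 41.99° = -41.99°

-8.6 dB, -42.0°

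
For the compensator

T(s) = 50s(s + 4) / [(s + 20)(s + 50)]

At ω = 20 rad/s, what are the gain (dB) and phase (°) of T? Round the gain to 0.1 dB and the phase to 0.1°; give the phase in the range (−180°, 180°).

22.5 dB, 101.9°

At s = jω = j20:
zero (s+4): 4 + j20 → |·| = √(4²+20²) = √416 ≈ 20.396, ∠ = arctan(20/4) ≈ 78.69°
zero at origin: s = j20 → |·| = 20, ∠ = 90.00°
pole (s+20): 20 + j20 → |·| = √(20²+20²) = √800 ≈ 28.284, ∠ = arctan(20/20) ≈ 45.00°
pole (s+50): 50 + j20 → |·| = √(50²+20²) = √2900 ≈ 53.852, ∠ = arctan(20/50) ≈ 21.80°
|T| = 50 · 407.92 / 1523.1 ≈ 13.391
Gain = 20 log₁₀(13.391) ≈ 22.54 dB
∠T = 168.69° − 66.80° = 101.89°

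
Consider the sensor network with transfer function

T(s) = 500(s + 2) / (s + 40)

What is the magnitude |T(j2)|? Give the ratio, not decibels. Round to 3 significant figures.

35.3

At s = jω = j2:
zero (s+2): 2 + j2 → |·| = √(2²+2²) = √8 ≈ 2.8284, ∠ = arctan(2/2) ≈ 45.00°
pole (s+40): 40 + j2 → |·| = √(40²+2²) = √1604 ≈ 40.05, ∠ = arctan(2/40) ≈ 2.86°
|T| = 500 · 2.8284 / 40.05 ≈ 35.311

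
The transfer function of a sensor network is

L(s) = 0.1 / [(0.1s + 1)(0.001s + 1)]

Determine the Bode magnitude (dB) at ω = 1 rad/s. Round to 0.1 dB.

At ω = 1 rad/s:
pole (1 + j1·0.1) = 1 + j0.1 → |·| ≈ 1.005, ∠ ≈ 5.71°
pole (1 + j1·0.001) = 1 + j0.001 → |·| ≈ 1, ∠ ≈ 0.06°
|L| = 0.1 · 1 / (1.005 · 1) ≈ 0.099502
Gain = 20 log₁₀(0.099502) ≈ -20.04 dB

-20.0 dB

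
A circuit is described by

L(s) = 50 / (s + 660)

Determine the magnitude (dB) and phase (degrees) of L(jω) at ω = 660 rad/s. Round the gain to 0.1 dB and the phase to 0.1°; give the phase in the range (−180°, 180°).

At s = jω = j660:
pole (s+660): 660 + j660 → |·| = √(660²+660²) = √871200 ≈ 933.38, ∠ = arctan(660/660) ≈ 45.00°
|L| = 50 / 933.38 ≈ 0.053569
Gain = 20 log₁₀(0.053569) ≈ -25.42 dB
∠L = 0.00° − 45.00° = -45.00°

-25.4 dB, -45.0°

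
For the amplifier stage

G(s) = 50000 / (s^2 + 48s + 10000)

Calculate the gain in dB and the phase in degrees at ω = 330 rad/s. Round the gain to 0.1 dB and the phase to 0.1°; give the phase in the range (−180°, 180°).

-6.0 dB, -170.9°

At s = jω = j330:
quadratic: (j330)² + 48·j330 + 10000 = -98900 + j15840 → |·| ≈ 1.0016e+05, ∠ ≈ 170.90°
|G| = 50000 / 1.0016e+05 ≈ 0.4992
Gain = 20 log₁₀(0.4992) ≈ -6.03 dB
∠G = 0.00° − 170.90° = -170.90°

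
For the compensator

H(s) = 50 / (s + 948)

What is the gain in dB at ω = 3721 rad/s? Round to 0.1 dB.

-37.7 dB

At s = jω = j3721:
pole (s+948): 948 + j3721 → |·| = √(948²+3721²) = √14744545 ≈ 3839.9, ∠ = arctan(3721/948) ≈ 75.71°
|H| = 50 / 3839.9 ≈ 0.013021
Gain = 20 log₁₀(0.013021) ≈ -37.71 dB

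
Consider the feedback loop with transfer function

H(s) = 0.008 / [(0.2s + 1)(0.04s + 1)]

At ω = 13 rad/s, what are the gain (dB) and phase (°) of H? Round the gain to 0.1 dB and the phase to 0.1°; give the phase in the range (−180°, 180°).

At ω = 13 rad/s:
pole (1 + j13·0.2) = 1 + j2.6 → |·| ≈ 2.7857, ∠ ≈ 68.96°
pole (1 + j13·0.04) = 1 + j0.52 → |·| ≈ 1.1271, ∠ ≈ 27.47°
|H| = 0.008 · 1 / (2.7857 · 1.1271) ≈ 0.002548
Gain = 20 log₁₀(0.002548) ≈ -51.88 dB
∠H = (0°) − (68.96° + 27.47°) = -96.43°

-51.9 dB, -96.4°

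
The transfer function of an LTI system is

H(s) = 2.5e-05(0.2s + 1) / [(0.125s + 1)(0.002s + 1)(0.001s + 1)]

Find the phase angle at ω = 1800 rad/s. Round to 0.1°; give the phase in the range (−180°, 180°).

At ω = 1800 rad/s:
zero (1 + j1800·0.2) = 1 + j360 → |·| ≈ 360, ∠ ≈ 89.84°
pole (1 + j1800·0.125) = 1 + j225 → |·| ≈ 225, ∠ ≈ 89.75°
pole (1 + j1800·0.002) = 1 + j3.6 → |·| ≈ 3.7363, ∠ ≈ 74.48°
pole (1 + j1800·0.001) = 1 + j1.8 → |·| ≈ 2.0591, ∠ ≈ 60.95°
∠H = (89.84°) − (89.75° + 74.48° + 60.95°) = -135.34°

-135.3°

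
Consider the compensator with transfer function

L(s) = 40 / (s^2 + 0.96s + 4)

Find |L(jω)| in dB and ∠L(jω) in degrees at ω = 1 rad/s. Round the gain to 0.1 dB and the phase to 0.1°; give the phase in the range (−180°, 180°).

22.1 dB, -17.7°

At s = jω = j1:
quadratic: (j1)² + 0.96·j1 + 4 = 3 + j0.96 → |·| ≈ 3.1499, ∠ ≈ 17.74°
|L| = 40 / 3.1499 ≈ 12.699
Gain = 20 log₁₀(12.699) ≈ 22.08 dB
∠L = 0.00° − 17.74° = -17.74°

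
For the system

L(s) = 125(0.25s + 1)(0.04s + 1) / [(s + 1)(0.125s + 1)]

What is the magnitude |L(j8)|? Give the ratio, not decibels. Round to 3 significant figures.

25.7

At ω = 8 rad/s:
zero (1 + j8·0.25) = 1 + j2 → |·| ≈ 2.2361, ∠ ≈ 63.43°
zero (1 + j8·0.04) = 1 + j0.32 → |·| ≈ 1.05, ∠ ≈ 17.74°
pole (1 + j8·1) = 1 + j8 → |·| ≈ 8.0623, ∠ ≈ 82.87°
pole (1 + j8·0.125) = 1 + j1 → |·| ≈ 1.4142, ∠ ≈ 45.00°
|L| = 125 · 2.2361 · 1.05 / (8.0623 · 1.4142) ≈ 25.741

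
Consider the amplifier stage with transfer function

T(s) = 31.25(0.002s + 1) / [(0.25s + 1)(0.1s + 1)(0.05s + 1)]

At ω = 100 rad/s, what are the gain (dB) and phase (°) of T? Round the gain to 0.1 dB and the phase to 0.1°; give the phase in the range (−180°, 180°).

-32.1 dB, 120.6°

At ω = 100 rad/s:
zero (1 + j100·0.002) = 1 + j0.2 → |·| ≈ 1.0198, ∠ ≈ 11.31°
pole (1 + j100·0.25) = 1 + j25 → |·| ≈ 25.02, ∠ ≈ 87.71°
pole (1 + j100·0.1) = 1 + j10 → |·| ≈ 10.05, ∠ ≈ 84.29°
pole (1 + j100·0.05) = 1 + j5 → |·| ≈ 5.099, ∠ ≈ 78.69°
|T| = 31.25 · 1.0198 / (25.02 · 10.05 · 5.099) ≈ 0.024856
Gain = 20 log₁₀(0.024856) ≈ -32.09 dB
∠T = (11.31°) − (87.71° + 84.29° + 78.69°) = -239.38° ≡ 120.62° (principal value)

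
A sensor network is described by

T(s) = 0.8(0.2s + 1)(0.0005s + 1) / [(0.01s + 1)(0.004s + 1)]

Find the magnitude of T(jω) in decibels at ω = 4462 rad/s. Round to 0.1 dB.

At ω = 4462 rad/s:
zero (1 + j4462·0.2) = 1 + j892.4 → |·| ≈ 892.4, ∠ ≈ 89.94°
zero (1 + j4462·0.0005) = 1 + j2.231 → |·| ≈ 2.4449, ∠ ≈ 65.86°
pole (1 + j4462·0.01) = 1 + j44.62 → |·| ≈ 44.631, ∠ ≈ 88.72°
pole (1 + j4462·0.004) = 1 + j17.848 → |·| ≈ 17.876, ∠ ≈ 86.79°
|T| = 0.8 · 892.4 · 2.4449 / (44.631 · 17.876) ≈ 2.1878
Gain = 20 log₁₀(2.1878) ≈ 6.80 dB

6.8 dB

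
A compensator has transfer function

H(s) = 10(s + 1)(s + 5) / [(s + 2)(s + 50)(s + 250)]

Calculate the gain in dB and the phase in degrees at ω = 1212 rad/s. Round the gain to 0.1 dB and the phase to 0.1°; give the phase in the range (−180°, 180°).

-41.9 dB, -76.2°

At s = jω = j1212:
zero (s+1): 1 + j1212 → |·| = √(1²+1212²) = √1468945 ≈ 1212, ∠ = arctan(1212/1) ≈ 89.95°
zero (s+5): 5 + j1212 → |·| = √(5²+1212²) = √1468969 ≈ 1212, ∠ = arctan(1212/5) ≈ 89.76°
pole (s+2): 2 + j1212 → |·| = √(2²+1212²) = √1468948 ≈ 1212, ∠ = arctan(1212/2) ≈ 89.91°
pole (s+50): 50 + j1212 → |·| = √(50²+1212²) = √1471444 ≈ 1213, ∠ = arctan(1212/50) ≈ 87.64°
pole (s+250): 250 + j1212 → |·| = √(250²+1212²) = √1531444 ≈ 1237.5, ∠ = arctan(1212/250) ≈ 78.35°
|H| = 10 · 1.4689e+06 / 1.8193e+09 ≈ 0.008074
Gain = 20 log₁₀(0.008074) ≈ -41.86 dB
∠H = 179.71° − 255.90° = -76.19°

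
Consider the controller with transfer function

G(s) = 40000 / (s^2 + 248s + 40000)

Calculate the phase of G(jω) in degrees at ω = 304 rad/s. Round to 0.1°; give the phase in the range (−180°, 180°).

-124.8°

At s = jω = j304:
quadratic: (j304)² + 248·j304 + 40000 = -52416 + j75392 → |·| ≈ 91823, ∠ ≈ 124.81°
∠G = 0.00° − 124.81° = -124.81°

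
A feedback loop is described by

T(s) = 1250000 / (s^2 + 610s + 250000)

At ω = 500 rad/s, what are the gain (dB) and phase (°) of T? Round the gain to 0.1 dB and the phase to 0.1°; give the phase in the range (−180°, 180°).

12.3 dB, -90.0°

At s = jω = j500:
quadratic: (j500)² + 610·j500 + 250000 = 0 + j305000 → |·| ≈ 3.05e+05, ∠ ≈ 90.00°
|T| = 1250000 / 3.05e+05 ≈ 4.0984
Gain = 20 log₁₀(4.0984) ≈ 12.25 dB
∠T = 0.00° − 90.00° = -90.00°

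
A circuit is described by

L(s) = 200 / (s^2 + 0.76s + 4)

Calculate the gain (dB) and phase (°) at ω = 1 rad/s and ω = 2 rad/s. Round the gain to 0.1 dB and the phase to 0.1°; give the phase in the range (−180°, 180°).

ω = 1: 36.2 dB, -14.2°; ω = 2: 42.4 dB, -90.0°

At s = jω = j1:
quadratic: (j1)² + 0.76·j1 + 4 = 3 + j0.76 → |·| ≈ 3.0948, ∠ ≈ 14.22°
|L| = 200 / 3.0948 ≈ 64.625
Gain = 20 log₁₀(64.625) ≈ 36.21 dB
∠L = 0.00° − 14.22° = -14.22°

At s = jω = j2:
quadratic: (j2)² + 0.76·j2 + 4 = 0 + j1.52 → |·| ≈ 1.52, ∠ ≈ 90.00°
|L| = 200 / 1.52 ≈ 131.58
Gain = 20 log₁₀(131.58) ≈ 42.38 dB
∠L = 0.00° − 90.00° = -90.00°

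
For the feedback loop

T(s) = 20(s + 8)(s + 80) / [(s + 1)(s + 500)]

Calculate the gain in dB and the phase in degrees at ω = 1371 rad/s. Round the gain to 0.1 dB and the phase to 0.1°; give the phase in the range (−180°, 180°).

At s = jω = j1371:
zero (s+8): 8 + j1371 → |·| = √(8²+1371²) = √1879705 ≈ 1371, ∠ = arctan(1371/8) ≈ 89.67°
zero (s+80): 80 + j1371 → |·| = √(80²+1371²) = √1886041 ≈ 1373.3, ∠ = arctan(1371/80) ≈ 86.66°
pole (s+1): 1 + j1371 → |·| = √(1²+1371²) = √1879642 ≈ 1371, ∠ = arctan(1371/1) ≈ 89.96°
pole (s+500): 500 + j1371 → |·| = √(500²+1371²) = √2129641 ≈ 1459.3, ∠ = arctan(1371/500) ≈ 69.96°
|T| = 20 · 1.8828e+06 / 2.0007e+06 ≈ 18.821
Gain = 20 log₁₀(18.821) ≈ 25.49 dB
∠T = 176.33° − 159.92° = 16.41°

25.5 dB, 16.4°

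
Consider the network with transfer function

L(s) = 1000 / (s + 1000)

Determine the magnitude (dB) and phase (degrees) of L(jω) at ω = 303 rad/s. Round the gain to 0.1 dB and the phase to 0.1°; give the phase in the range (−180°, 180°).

-0.4 dB, -16.9°

Substitute s = j303:
Numerator: 1000 = 1000 + j0
Denominator: (j303) + 1000 = 1000 + j303
|N| = √(1000² + 0²) ≈ 1000, ∠N ≈ 0.00°
|D| = √(1000² + 303²) ≈ 1044.9, ∠D ≈ 16.86°
|L| = 1000 / 1044.9 ≈ 0.95703
Gain = 20 log₁₀(0.95703) ≈ -0.38 dB
∠L = 0.00° − 16.86° = -16.86°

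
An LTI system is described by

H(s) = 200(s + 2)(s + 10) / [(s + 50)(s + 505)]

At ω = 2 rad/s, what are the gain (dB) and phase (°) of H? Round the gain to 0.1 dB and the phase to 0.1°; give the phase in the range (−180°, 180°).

At s = jω = j2:
zero (s+2): 2 + j2 → |·| = √(2²+2²) = √8 ≈ 2.8284, ∠ = arctan(2/2) ≈ 45.00°
zero (s+10): 10 + j2 → |·| = √(10²+2²) = √104 ≈ 10.198, ∠ = arctan(2/10) ≈ 11.31°
pole (s+50): 50 + j2 → |·| = √(50²+2²) = √2504 ≈ 50.04, ∠ = arctan(2/50) ≈ 2.29°
pole (s+505): 505 + j2 → |·| = √(505²+2²) = √255029 ≈ 505, ∠ = arctan(2/505) ≈ 0.23°
|H| = 200 · 28.844 / 25270 ≈ 0.22829
Gain = 20 log₁₀(0.22829) ≈ -12.83 dB
∠H = 56.31° − 2.52° = 53.79°

-12.8 dB, 53.8°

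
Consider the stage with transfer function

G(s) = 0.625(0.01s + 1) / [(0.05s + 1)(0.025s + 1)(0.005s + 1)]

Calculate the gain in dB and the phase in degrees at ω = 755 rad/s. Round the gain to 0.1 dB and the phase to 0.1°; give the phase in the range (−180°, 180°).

-55.4 dB, -168.2°

At ω = 755 rad/s:
zero (1 + j755·0.01) = 1 + j7.55 → |·| ≈ 7.6159, ∠ ≈ 82.46°
pole (1 + j755·0.05) = 1 + j37.75 → |·| ≈ 37.763, ∠ ≈ 88.48°
pole (1 + j755·0.025) = 1 + j18.875 → |·| ≈ 18.901, ∠ ≈ 86.97°
pole (1 + j755·0.005) = 1 + j3.775 → |·| ≈ 3.9052, ∠ ≈ 75.16°
|G| = 0.625 · 7.6159 / (37.763 · 18.901 · 3.9052) ≈ 0.0017077
Gain = 20 log₁₀(0.0017077) ≈ -55.35 dB
∠G = (82.46°) − (88.48° + 86.97° + 75.16°) = -168.15°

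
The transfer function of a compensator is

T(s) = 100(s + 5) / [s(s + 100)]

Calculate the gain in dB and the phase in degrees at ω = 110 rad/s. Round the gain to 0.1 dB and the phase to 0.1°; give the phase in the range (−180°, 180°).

-3.4 dB, -50.3°

At s = jω = j110:
zero (s+5): 5 + j110 → |·| = √(5²+110²) = √12125 ≈ 110.11, ∠ = arctan(110/5) ≈ 87.40°
pole (s+100): 100 + j110 → |·| = √(100²+110²) = √22100 ≈ 148.66, ∠ = arctan(110/100) ≈ 47.73°
pole at origin: |s| = 110, ∠ = 90.00° (in denominator)
|T| = 100 · 110.11 / 16353 ≈ 0.67333
Gain = 20 log₁₀(0.67333) ≈ -3.44 dB
∠T = 87.40° − 137.73° = -50.33°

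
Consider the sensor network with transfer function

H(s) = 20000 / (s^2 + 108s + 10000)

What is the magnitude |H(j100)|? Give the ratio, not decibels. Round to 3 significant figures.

1.85

At s = jω = j100:
quadratic: (j100)² + 108·j100 + 10000 = 0 + j10800 → |·| ≈ 10800, ∠ ≈ 90.00°
|H| = 20000 / 10800 ≈ 1.8519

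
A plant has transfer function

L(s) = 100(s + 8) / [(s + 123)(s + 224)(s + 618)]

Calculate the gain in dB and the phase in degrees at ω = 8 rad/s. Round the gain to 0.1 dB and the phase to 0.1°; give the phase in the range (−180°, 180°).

-83.6 dB, 38.5°

At s = jω = j8:
zero (s+8): 8 + j8 → |·| = √(8²+8²) = √128 ≈ 11.314, ∠ = arctan(8/8) ≈ 45.00°
pole (s+123): 123 + j8 → |·| = √(123²+8²) = √15193 ≈ 123.26, ∠ = arctan(8/123) ≈ 3.72°
pole (s+224): 224 + j8 → |·| = √(224²+8²) = √50240 ≈ 224.14, ∠ = arctan(8/224) ≈ 2.05°
pole (s+618): 618 + j8 → |·| = √(618²+8²) = √381988 ≈ 618.05, ∠ = arctan(8/618) ≈ 0.74°
|L| = 100 · 11.314 / 1.7075e+07 ≈ 6.6261e-05
Gain = 20 log₁₀(6.6261e-05) ≈ -83.57 dB
∠L = 45.00° − 6.51° = 38.49°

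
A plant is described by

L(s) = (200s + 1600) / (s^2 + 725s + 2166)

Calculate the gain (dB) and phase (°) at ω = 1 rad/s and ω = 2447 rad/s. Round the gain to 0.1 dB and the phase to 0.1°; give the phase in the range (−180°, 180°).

ω = 1: -3.0 dB, -11.4°; ω = 2447: -22.1 dB, -73.7°

Substitute s = j1:
Numerator: 200(j1) + 1600 = 1600 + j200
Denominator: (j1)^2 + 725(j1) + 2166 = 2165 + j725
|N| = √(1600² + 200²) ≈ 1612.5, ∠N ≈ 7.13°
|D| = √(2165² + 725²) ≈ 2283.2, ∠D ≈ 18.51°
|L| = 1612.5 / 2283.2 ≈ 0.70625
Gain = 20 log₁₀(0.70625) ≈ -3.02 dB
∠L = 7.13° − 18.51° = -11.38°

Substitute s = j2447:
Numerator: 200(j2447) + 1600 = 1600 + j489400
Denominator: (j2447)^2 + 725(j2447) + 2166 = -5985643 + j1774075
|N| = √(1600² + 489400²) ≈ 4.894e+05, ∠N ≈ 89.81°
|D| = √(5985643² + 1774075²) ≈ 6.243e+06, ∠D ≈ 163.49°
|L| = 4.894e+05 / 6.243e+06 ≈ 0.078392
Gain = 20 log₁₀(0.078392) ≈ -22.11 dB
∠L = 89.81° − 163.49° = -73.68°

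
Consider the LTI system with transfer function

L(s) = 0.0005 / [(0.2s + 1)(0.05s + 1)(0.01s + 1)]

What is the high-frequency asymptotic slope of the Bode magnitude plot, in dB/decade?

Each pole contributes −20 dB/decade at high frequency; each zero contributes +20 dB/decade.
Net: 0 zero(s) − 3 pole(s) → -60 dB/decade.

-60 dB/decade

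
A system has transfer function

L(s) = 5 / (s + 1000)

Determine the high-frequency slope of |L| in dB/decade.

Each pole contributes −20 dB/decade at high frequency; each zero contributes +20 dB/decade.
Net: 0 zero(s) − 1 pole(s) → -20 dB/decade.

-20 dB/decade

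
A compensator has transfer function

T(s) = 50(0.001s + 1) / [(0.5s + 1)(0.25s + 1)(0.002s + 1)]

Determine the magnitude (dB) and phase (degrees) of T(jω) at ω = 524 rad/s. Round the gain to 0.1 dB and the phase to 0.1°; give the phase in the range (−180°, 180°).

At ω = 524 rad/s:
zero (1 + j524·0.001) = 1 + j0.524 → |·| ≈ 1.129, ∠ ≈ 27.65°
pole (1 + j524·0.5) = 1 + j262 → |·| ≈ 262, ∠ ≈ 89.78°
pole (1 + j524·0.25) = 1 + j131 → |·| ≈ 131, ∠ ≈ 89.56°
pole (1 + j524·0.002) = 1 + j1.048 → |·| ≈ 1.4486, ∠ ≈ 46.34°
|T| = 50 · 1.129 / (262 · 131 · 1.4486) ≈ 0.0011354
Gain = 20 log₁₀(0.0011354) ≈ -58.90 dB
∠T = (27.65°) − (89.78° + 89.56° + 46.34°) = -198.03° ≡ 161.97° (principal value)

-58.9 dB, 162.0°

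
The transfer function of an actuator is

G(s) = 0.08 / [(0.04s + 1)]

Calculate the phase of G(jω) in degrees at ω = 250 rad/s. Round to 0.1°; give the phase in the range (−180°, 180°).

-84.3°

At ω = 250 rad/s:
pole (1 + j250·0.04) = 1 + j10 → |·| ≈ 10.05, ∠ ≈ 84.29°
∠G = (0°) − (84.29°) = -84.29°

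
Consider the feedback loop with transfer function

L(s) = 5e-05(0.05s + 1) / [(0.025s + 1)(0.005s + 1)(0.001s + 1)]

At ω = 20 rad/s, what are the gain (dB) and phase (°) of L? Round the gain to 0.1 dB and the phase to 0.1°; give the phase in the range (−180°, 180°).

At ω = 20 rad/s:
zero (1 + j20·0.05) = 1 + j1 → |·| ≈ 1.4142, ∠ ≈ 45.00°
pole (1 + j20·0.025) = 1 + j0.5 → |·| ≈ 1.118, ∠ ≈ 26.57°
pole (1 + j20·0.005) = 1 + j0.1 → |·| ≈ 1.005, ∠ ≈ 5.71°
pole (1 + j20·0.001) = 1 + j0.02 → |·| ≈ 1.0002, ∠ ≈ 1.15°
|L| = 5e-05 · 1.4142 / (1.118 · 1.005 · 1.0002) ≈ 6.292e-05
Gain = 20 log₁₀(6.292e-05) ≈ -84.02 dB
∠L = (45.00°) − (26.57° + 5.71° + 1.15°) = 11.57°

-84.0 dB, 11.6°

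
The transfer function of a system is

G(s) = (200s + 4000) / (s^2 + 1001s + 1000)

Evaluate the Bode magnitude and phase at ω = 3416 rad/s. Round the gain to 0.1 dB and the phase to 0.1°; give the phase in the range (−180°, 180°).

Substitute s = j3416:
Numerator: 200(j3416) + 4000 = 4000 + j683200
Denominator: (j3416)^2 + 1001(j3416) + 1000 = -11668056 + j3419416
|N| = √(4000² + 683200²) ≈ 6.8321e+05, ∠N ≈ 89.66°
|D| = √(11668056² + 3419416²) ≈ 1.2159e+07, ∠D ≈ 163.67°
|G| = 6.8321e+05 / 1.2159e+07 ≈ 0.05619
Gain = 20 log₁₀(0.05619) ≈ -25.01 dB
∠G = 89.66° − 163.67° = -74.01°

-25.0 dB, -74.0°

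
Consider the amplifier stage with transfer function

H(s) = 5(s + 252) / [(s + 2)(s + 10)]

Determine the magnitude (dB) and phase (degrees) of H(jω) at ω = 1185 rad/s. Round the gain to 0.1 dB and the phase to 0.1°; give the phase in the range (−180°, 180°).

At s = jω = j1185:
zero (s+252): 252 + j1185 → |·| = √(252²+1185²) = √1467729 ≈ 1211.5, ∠ = arctan(1185/252) ≈ 77.99°
pole (s+2): 2 + j1185 → |·| = √(2²+1185²) = √1404229 ≈ 1185, ∠ = arctan(1185/2) ≈ 89.90°
pole (s+10): 10 + j1185 → |·| = √(10²+1185²) = √1404325 ≈ 1185, ∠ = arctan(1185/10) ≈ 89.52°
|H| = 5 · 1211.5 / 1.4042e+06 ≈ 0.0043138
Gain = 20 log₁₀(0.0043138) ≈ -47.30 dB
∠H = 77.99° − 179.42° = -101.43°

-47.3 dB, -101.4°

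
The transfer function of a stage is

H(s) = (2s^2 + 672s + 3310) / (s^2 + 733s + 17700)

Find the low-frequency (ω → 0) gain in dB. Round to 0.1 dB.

H(0) = 3310 / 17700 ≈ 0.18701
20 log₁₀(0.18701) ≈ -14.56 dB

-14.6 dB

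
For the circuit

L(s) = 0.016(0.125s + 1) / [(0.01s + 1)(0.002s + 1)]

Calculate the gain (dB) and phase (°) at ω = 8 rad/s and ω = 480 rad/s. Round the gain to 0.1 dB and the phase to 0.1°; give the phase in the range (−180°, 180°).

At ω = 8 rad/s:
zero (1 + j8·0.125) = 1 + j1 → |·| ≈ 1.4142, ∠ ≈ 45.00°
pole (1 + j8·0.01) = 1 + j0.08 → |·| ≈ 1.0032, ∠ ≈ 4.57°
pole (1 + j8·0.002) = 1 + j0.016 → |·| ≈ 1.0001, ∠ ≈ 0.92°
|L| = 0.016 · 1.4142 / (1.0032 · 1.0001) ≈ 0.022553
Gain = 20 log₁₀(0.022553) ≈ -32.94 dB
∠L = (45.00°) − (4.57° + 0.92°) = 39.51°

At ω = 480 rad/s:
zero (1 + j480·0.125) = 1 + j60 → |·| ≈ 60.008, ∠ ≈ 89.05°
pole (1 + j480·0.01) = 1 + j4.8 → |·| ≈ 4.9031, ∠ ≈ 78.23°
pole (1 + j480·0.002) = 1 + j0.96 → |·| ≈ 1.3862, ∠ ≈ 43.83°
|L| = 0.016 · 60.008 / (4.9031 · 1.3862) ≈ 0.14126
Gain = 20 log₁₀(0.14126) ≈ -17.00 dB
∠L = (89.05°) − (78.23° + 43.83°) = -33.01°

ω = 8: -32.9 dB, 39.5°; ω = 480: -17.0 dB, -33.0°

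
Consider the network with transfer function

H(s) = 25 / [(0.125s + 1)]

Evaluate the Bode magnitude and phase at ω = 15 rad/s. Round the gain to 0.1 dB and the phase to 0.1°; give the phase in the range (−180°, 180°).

At ω = 15 rad/s:
pole (1 + j15·0.125) = 1 + j1.875 → |·| ≈ 2.125, ∠ ≈ 61.93°
|H| = 25 · 1 / (2.125) ≈ 11.765
Gain = 20 log₁₀(11.765) ≈ 21.41 dB
∠H = (0°) − (61.93°) = -61.93°

21.4 dB, -61.9°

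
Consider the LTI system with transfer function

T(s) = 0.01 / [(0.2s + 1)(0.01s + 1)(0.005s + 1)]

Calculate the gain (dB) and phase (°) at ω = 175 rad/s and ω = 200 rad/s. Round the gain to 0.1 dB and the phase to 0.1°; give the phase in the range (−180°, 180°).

ω = 175: -79.4 dB, 170.2°; ω = 200: -82.0 dB, 163.0°

At ω = 175 rad/s:
pole (1 + j175·0.2) = 1 + j35 → |·| ≈ 35.014, ∠ ≈ 88.36°
pole (1 + j175·0.01) = 1 + j1.75 → |·| ≈ 2.0156, ∠ ≈ 60.26°
pole (1 + j175·0.005) = 1 + j0.875 → |·| ≈ 1.3288, ∠ ≈ 41.19°
|T| = 0.01 · 1 / (35.014 · 2.0156 · 1.3288) ≈ 0.00010663
Gain = 20 log₁₀(0.00010663) ≈ -79.44 dB
∠T = (0°) − (88.36° + 60.26° + 41.19°) = -189.81° ≡ 170.19° (principal value)

At ω = 200 rad/s:
pole (1 + j200·0.2) = 1 + j40 → |·| ≈ 40.012, ∠ ≈ 88.57°
pole (1 + j200·0.01) = 1 + j2 → |·| ≈ 2.2361, ∠ ≈ 63.43°
pole (1 + j200·0.005) = 1 + j1 → |·| ≈ 1.4142, ∠ ≈ 45.00°
|T| = 0.01 · 1 / (40.012 · 2.2361 · 1.4142) ≈ 7.9033e-05
Gain = 20 log₁₀(7.9033e-05) ≈ -82.04 dB
∠T = (0°) − (88.57° + 63.43° + 45.00°) = -197.00° ≡ 163.00° (principal value)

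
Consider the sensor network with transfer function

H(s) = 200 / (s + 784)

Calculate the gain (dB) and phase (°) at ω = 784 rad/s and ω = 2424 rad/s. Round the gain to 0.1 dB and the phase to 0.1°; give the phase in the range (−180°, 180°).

Substitute s = j784:
Numerator: 200 = 200 + j0
Denominator: (j784) + 784 = 784 + j784
|N| = √(200² + 0²) ≈ 200, ∠N ≈ 0.00°
|D| = √(784² + 784²) ≈ 1108.7, ∠D ≈ 45.00°
|H| = 200 / 1108.7 ≈ 0.18039
Gain = 20 log₁₀(0.18039) ≈ -14.88 dB
∠H = 0.00° − 45.00° = -45.00°

Substitute s = j2424:
Numerator: 200 = 200 + j0
Denominator: (j2424) + 784 = 784 + j2424
|N| = √(200² + 0²) ≈ 200, ∠N ≈ 0.00°
|D| = √(784² + 2424²) ≈ 2547.6, ∠D ≈ 72.08°
|H| = 200 / 2547.6 ≈ 0.078505
Gain = 20 log₁₀(0.078505) ≈ -22.10 dB
∠H = 0.00° − 72.08° = -72.08°

ω = 784: -14.9 dB, -45.0°; ω = 2424: -22.1 dB, -72.1°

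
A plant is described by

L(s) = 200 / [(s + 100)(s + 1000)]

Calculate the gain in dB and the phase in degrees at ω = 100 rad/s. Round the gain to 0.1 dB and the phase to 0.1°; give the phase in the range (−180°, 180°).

-57.0 dB, -50.7°

At s = jω = j100:
pole (s+100): 100 + j100 → |·| = √(100²+100²) = √20000 ≈ 141.42, ∠ = arctan(100/100) ≈ 45.00°
pole (s+1000): 1000 + j100 → |·| = √(1000²+100²) = √1010000 ≈ 1005, ∠ = arctan(100/1000) ≈ 5.71°
|L| = 200 / 1.4213e+05 ≈ 0.0014072
Gain = 20 log₁₀(0.0014072) ≈ -57.03 dB
∠L = 0.00° − 50.71° = -50.71°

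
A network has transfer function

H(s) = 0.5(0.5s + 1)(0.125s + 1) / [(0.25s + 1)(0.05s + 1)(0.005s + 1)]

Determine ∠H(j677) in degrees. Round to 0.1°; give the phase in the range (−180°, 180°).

-72.4°

At ω = 677 rad/s:
zero (1 + j677·0.5) = 1 + j338.5 → |·| ≈ 338.5, ∠ ≈ 89.83°
zero (1 + j677·0.125) = 1 + j84.625 → |·| ≈ 84.631, ∠ ≈ 89.32°
pole (1 + j677·0.25) = 1 + j169.25 → |·| ≈ 169.25, ∠ ≈ 89.66°
pole (1 + j677·0.05) = 1 + j33.85 → |·| ≈ 33.865, ∠ ≈ 88.31°
pole (1 + j677·0.005) = 1 + j3.385 → |·| ≈ 3.5296, ∠ ≈ 73.54°
∠H = (89.83° + 89.32°) − (89.66° + 88.31° + 73.54°) = -72.36°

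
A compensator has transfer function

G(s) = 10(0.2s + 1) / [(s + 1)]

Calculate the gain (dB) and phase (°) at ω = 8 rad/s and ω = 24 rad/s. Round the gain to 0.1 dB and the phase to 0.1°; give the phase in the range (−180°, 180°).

At ω = 8 rad/s:
zero (1 + j8·0.2) = 1 + j1.6 → |·| ≈ 1.8868, ∠ ≈ 57.99°
pole (1 + j8·1) = 1 + j8 → |·| ≈ 8.0623, ∠ ≈ 82.87°
|G| = 10 · 1.8868 / (8.0623) ≈ 2.3403
Gain = 20 log₁₀(2.3403) ≈ 7.39 dB
∠G = (57.99°) − (82.87°) = -24.88°

At ω = 24 rad/s:
zero (1 + j24·0.2) = 1 + j4.8 → |·| ≈ 4.9031, ∠ ≈ 78.23°
pole (1 + j24·1) = 1 + j24 → |·| ≈ 24.021, ∠ ≈ 87.61°
|G| = 10 · 4.9031 / (24.021) ≈ 2.0412
Gain = 20 log₁₀(2.0412) ≈ 6.20 dB
∠G = (78.23°) − (87.61°) = -9.38°

ω = 8: 7.4 dB, -24.9°; ω = 24: 6.2 dB, -9.4°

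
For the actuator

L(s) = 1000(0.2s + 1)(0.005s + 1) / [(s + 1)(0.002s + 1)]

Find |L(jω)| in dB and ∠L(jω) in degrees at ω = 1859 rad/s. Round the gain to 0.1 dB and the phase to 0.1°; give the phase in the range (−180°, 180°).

At ω = 1859 rad/s:
zero (1 + j1859·0.2) = 1 + j371.8 → |·| ≈ 371.8, ∠ ≈ 89.85°
zero (1 + j1859·0.005) = 1 + j9.295 → |·| ≈ 9.3486, ∠ ≈ 83.86°
pole (1 + j1859·1) = 1 + j1859 → |·| ≈ 1859, ∠ ≈ 89.97°
pole (1 + j1859·0.002) = 1 + j3.718 → |·| ≈ 3.8501, ∠ ≈ 74.95°
|L| = 1000 · 371.8 · 9.3486 / (1859 · 3.8501) ≈ 485.63
Gain = 20 log₁₀(485.63) ≈ 53.73 dB
∠L = (89.85° + 83.86°) − (89.97° + 74.95°) = 8.79°

53.7 dB, 8.8°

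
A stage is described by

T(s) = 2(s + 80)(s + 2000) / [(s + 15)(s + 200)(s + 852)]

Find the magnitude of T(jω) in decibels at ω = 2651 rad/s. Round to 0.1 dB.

At s = jω = j2651:
zero (s+80): 80 + j2651 → |·| = √(80²+2651²) = √7034201 ≈ 2652.2, ∠ = arctan(2651/80) ≈ 88.27°
zero (s+2000): 2000 + j2651 → |·| = √(2000²+2651²) = √11027801 ≈ 3320.8, ∠ = arctan(2651/2000) ≈ 52.97°
pole (s+15): 15 + j2651 → |·| = √(15²+2651²) = √7028026 ≈ 2651, ∠ = arctan(2651/15) ≈ 89.68°
pole (s+200): 200 + j2651 → |·| = √(200²+2651²) = √7067801 ≈ 2658.5, ∠ = arctan(2651/200) ≈ 85.69°
pole (s+852): 852 + j2651 → |·| = √(852²+2651²) = √7753705 ≈ 2784.5, ∠ = arctan(2651/852) ≈ 72.18°
|T| = 2 · 8.8074e+06 / 1.9624e+10 ≈ 0.00089762
Gain = 20 log₁₀(0.00089762) ≈ -60.94 dB

-60.9 dB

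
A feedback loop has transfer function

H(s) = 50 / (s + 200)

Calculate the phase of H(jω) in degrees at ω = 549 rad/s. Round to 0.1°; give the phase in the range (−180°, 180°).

Substitute s = j549:
Numerator: 50 = 50 + j0
Denominator: (j549) + 200 = 200 + j549
|N| = √(50² + 0²) ≈ 50, ∠N ≈ 0.00°
|D| = √(200² + 549²) ≈ 584.3, ∠D ≈ 69.98°
∠H = 0.00° − 69.98° = -69.98°

-70.0°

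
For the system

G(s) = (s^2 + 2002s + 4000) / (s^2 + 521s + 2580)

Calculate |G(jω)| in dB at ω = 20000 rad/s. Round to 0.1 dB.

0.0 dB

Substitute s = j20000:
Numerator: (j20000)^2 + 2002(j20000) + 4000 = -399996000 + j40040000
Denominator: (j20000)^2 + 521(j20000) + 2580 = -399997420 + j10420000
|N| = √(399996000² + 40040000²) ≈ 4.02e+08, ∠N ≈ 174.28°
|D| = √(399997420² + 10420000²) ≈ 4.0013e+08, ∠D ≈ 178.51°
|G| = 4.02e+08 / 4.0013e+08 ≈ 1.0047
Gain = 20 log₁₀(1.0047) ≈ 0.04 dB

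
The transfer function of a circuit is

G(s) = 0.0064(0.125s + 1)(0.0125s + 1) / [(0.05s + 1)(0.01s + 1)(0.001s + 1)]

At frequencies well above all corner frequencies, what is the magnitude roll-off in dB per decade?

-20 dB/decade

Each pole contributes −20 dB/decade at high frequency; each zero contributes +20 dB/decade.
Net: 2 zero(s) − 3 pole(s) → -20 dB/decade.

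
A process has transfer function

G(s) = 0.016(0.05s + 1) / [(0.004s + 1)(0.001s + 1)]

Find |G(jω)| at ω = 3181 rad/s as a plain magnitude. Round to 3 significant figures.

At ω = 3181 rad/s:
zero (1 + j3181·0.05) = 1 + j159.05 → |·| ≈ 159.05, ∠ ≈ 89.64°
pole (1 + j3181·0.004) = 1 + j12.724 → |·| ≈ 12.763, ∠ ≈ 85.51°
pole (1 + j3181·0.001) = 1 + j3.181 → |·| ≈ 3.3345, ∠ ≈ 72.55°
|G| = 0.016 · 159.05 / (12.763 · 3.3345) ≈ 0.059796

0.0598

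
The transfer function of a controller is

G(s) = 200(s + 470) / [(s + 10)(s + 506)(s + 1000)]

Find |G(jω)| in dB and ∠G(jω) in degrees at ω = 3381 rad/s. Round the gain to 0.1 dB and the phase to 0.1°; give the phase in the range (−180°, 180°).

-95.5 dB, -162.8°

At s = jω = j3381:
zero (s+470): 470 + j3381 → |·| = √(470²+3381²) = √11652061 ≈ 3413.5, ∠ = arctan(3381/470) ≈ 82.09°
pole (s+10): 10 + j3381 → |·| = √(10²+3381²) = √11431261 ≈ 3381, ∠ = arctan(3381/10) ≈ 89.83°
pole (s+506): 506 + j3381 → |·| = √(506²+3381²) = √11687197 ≈ 3418.7, ∠ = arctan(3381/506) ≈ 81.49°
pole (s+1000): 1000 + j3381 → |·| = √(1000²+3381²) = √12431161 ≈ 3525.8, ∠ = arctan(3381/1000) ≈ 73.52°
|G| = 200 · 3413.5 / 4.0753e+10 ≈ 1.6752e-05
Gain = 20 log₁₀(1.6752e-05) ≈ -95.52 dB
∠G = 82.09° − 244.84° = -162.75°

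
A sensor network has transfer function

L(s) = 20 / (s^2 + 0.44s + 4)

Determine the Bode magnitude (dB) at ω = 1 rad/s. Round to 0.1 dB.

At s = jω = j1:
quadratic: (j1)² + 0.44·j1 + 4 = 3 + j0.44 → |·| ≈ 3.0321, ∠ ≈ 8.34°
|L| = 20 / 3.0321 ≈ 6.5961
Gain = 20 log₁₀(6.5961) ≈ 16.39 dB

16.4 dB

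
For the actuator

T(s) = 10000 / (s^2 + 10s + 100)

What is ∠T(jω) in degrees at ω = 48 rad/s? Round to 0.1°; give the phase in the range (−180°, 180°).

-167.7°

At s = jω = j48:
quadratic: (j48)² + 10·j48 + 100 = -2204 + j480 → |·| ≈ 2255.7, ∠ ≈ 167.71°
∠T = 0.00° − 167.71° = -167.71°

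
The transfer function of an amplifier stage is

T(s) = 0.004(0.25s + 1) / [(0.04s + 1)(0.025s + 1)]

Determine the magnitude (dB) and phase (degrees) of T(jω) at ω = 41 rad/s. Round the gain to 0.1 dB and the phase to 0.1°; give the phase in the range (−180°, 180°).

-36.5 dB, -19.9°

At ω = 41 rad/s:
zero (1 + j41·0.25) = 1 + j10.25 → |·| ≈ 10.299, ∠ ≈ 84.43°
pole (1 + j41·0.04) = 1 + j1.64 → |·| ≈ 1.9208, ∠ ≈ 58.63°
pole (1 + j41·0.025) = 1 + j1.025 → |·| ≈ 1.432, ∠ ≈ 45.71°
|T| = 0.004 · 10.299 / (1.9208 · 1.432) ≈ 0.014977
Gain = 20 log₁₀(0.014977) ≈ -36.49 dB
∠T = (84.43°) − (58.63° + 45.71°) = -19.91°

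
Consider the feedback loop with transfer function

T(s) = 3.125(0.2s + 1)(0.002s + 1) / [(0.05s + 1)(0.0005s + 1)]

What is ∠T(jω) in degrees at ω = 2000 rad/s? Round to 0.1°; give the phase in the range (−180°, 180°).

At ω = 2000 rad/s:
zero (1 + j2000·0.2) = 1 + j400 → |·| ≈ 400, ∠ ≈ 89.86°
zero (1 + j2000·0.002) = 1 + j4 → |·| ≈ 4.1231, ∠ ≈ 75.96°
pole (1 + j2000·0.05) = 1 + j100 → |·| ≈ 100, ∠ ≈ 89.43°
pole (1 + j2000·0.0005) = 1 + j1 → |·| ≈ 1.4142, ∠ ≈ 45.00°
∠T = (89.86° + 75.96°) − (89.43° + 45.00°) = 31.39°

31.4°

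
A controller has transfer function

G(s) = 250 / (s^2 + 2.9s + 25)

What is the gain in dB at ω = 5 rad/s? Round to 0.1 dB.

At s = jω = j5:
quadratic: (j5)² + 2.9·j5 + 25 = 0 + j14.5 → |·| ≈ 14.5, ∠ ≈ 90.00°
|G| = 250 / 14.5 ≈ 17.241
Gain = 20 log₁₀(17.241) ≈ 24.73 dB

24.7 dB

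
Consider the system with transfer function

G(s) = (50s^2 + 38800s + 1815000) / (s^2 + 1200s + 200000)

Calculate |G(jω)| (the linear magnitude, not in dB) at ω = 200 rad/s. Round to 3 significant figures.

Substitute s = j200:
Numerator: 50(j200)^2 + 38800(j200) + 1815000 = -185000 + j7760000
Denominator: (j200)^2 + 1200(j200) + 200000 = 160000 + j240000
|N| = √(185000² + 7760000²) ≈ 7.7622e+06, ∠N ≈ 91.37°
|D| = √(160000² + 240000²) ≈ 2.8844e+05, ∠D ≈ 56.31°
|G| = 7.7622e+06 / 2.8844e+05 ≈ 26.911

26.9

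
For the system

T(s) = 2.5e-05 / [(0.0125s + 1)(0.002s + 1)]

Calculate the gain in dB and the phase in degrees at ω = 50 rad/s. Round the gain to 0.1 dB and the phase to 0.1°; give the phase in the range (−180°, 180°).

At ω = 50 rad/s:
pole (1 + j50·0.0125) = 1 + j0.625 → |·| ≈ 1.1792, ∠ ≈ 32.01°
pole (1 + j50·0.002) = 1 + j0.1 → |·| ≈ 1.005, ∠ ≈ 5.71°
|T| = 2.5e-05 · 1 / (1.1792 · 1.005) ≈ 2.1095e-05
Gain = 20 log₁₀(2.1095e-05) ≈ -93.52 dB
∠T = (0°) − (32.01° + 5.71°) = -37.72°

-93.5 dB, -37.7°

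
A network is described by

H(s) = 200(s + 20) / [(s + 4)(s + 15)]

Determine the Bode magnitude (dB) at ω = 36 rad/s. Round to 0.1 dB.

At s = jω = j36:
zero (s+20): 20 + j36 → |·| = √(20²+36²) = √1696 ≈ 41.183, ∠ = arctan(36/20) ≈ 60.95°
pole (s+4): 4 + j36 → |·| = √(4²+36²) = √1312 ≈ 36.222, ∠ = arctan(36/4) ≈ 83.66°
pole (s+15): 15 + j36 → |·| = √(15²+36²) = √1521 ≈ 39, ∠ = arctan(36/15) ≈ 67.38°
|H| = 200 · 41.183 / 1412.7 ≈ 5.8304
Gain = 20 log₁₀(5.8304) ≈ 15.31 dB

15.3 dB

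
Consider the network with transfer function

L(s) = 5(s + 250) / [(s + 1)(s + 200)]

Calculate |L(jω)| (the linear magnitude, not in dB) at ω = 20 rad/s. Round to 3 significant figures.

At s = jω = j20:
zero (s+250): 250 + j20 → |·| = √(250²+20²) = √62900 ≈ 250.8, ∠ = arctan(20/250) ≈ 4.57°
pole (s+1): 1 + j20 → |·| = √(1²+20²) = √401 ≈ 20.025, ∠ = arctan(20/1) ≈ 87.14°
pole (s+200): 200 + j20 → |·| = √(200²+20²) = √40400 ≈ 201, ∠ = arctan(20/200) ≈ 5.71°
|L| = 5 · 250.8 / 4025 ≈ 0.31155

0.312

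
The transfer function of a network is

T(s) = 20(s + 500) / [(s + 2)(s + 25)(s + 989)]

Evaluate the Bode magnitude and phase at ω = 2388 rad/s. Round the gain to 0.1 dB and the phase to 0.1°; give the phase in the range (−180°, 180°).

At s = jω = j2388:
zero (s+500): 500 + j2388 → |·| = √(500²+2388²) = √5952544 ≈ 2439.8, ∠ = arctan(2388/500) ≈ 78.17°
pole (s+2): 2 + j2388 → |·| = √(2²+2388²) = √5702548 ≈ 2388, ∠ = arctan(2388/2) ≈ 89.95°
pole (s+25): 25 + j2388 → |·| = √(25²+2388²) = √5703169 ≈ 2388.1, ∠ = arctan(2388/25) ≈ 89.40°
pole (s+989): 989 + j2388 → |·| = √(989²+2388²) = √6680665 ≈ 2584.7, ∠ = arctan(2388/989) ≈ 67.50°
|T| = 20 · 2439.8 / 1.474e+10 ≈ 3.3104e-06
Gain = 20 log₁₀(3.3104e-06) ≈ -109.60 dB
∠T = 78.17° − 246.85° = -168.68°

-109.6 dB, -168.7°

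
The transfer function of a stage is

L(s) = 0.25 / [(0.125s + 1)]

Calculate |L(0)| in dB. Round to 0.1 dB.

L(0) = 0.25 · 1 / 1 = 0.25
20 log₁₀(0.25) ≈ -12.04 dB

-12.0 dB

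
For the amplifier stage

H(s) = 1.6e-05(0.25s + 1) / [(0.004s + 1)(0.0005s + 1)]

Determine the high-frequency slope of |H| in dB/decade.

Each pole contributes −20 dB/decade at high frequency; each zero contributes +20 dB/decade.
Net: 1 zero(s) − 2 pole(s) → -20 dB/decade.

-20 dB/decade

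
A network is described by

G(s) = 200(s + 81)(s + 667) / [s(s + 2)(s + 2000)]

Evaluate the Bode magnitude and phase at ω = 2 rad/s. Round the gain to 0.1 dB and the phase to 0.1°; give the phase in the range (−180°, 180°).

59.6 dB, -133.5°

At s = jω = j2:
zero (s+81): 81 + j2 → |·| = √(81²+2²) = √6565 ≈ 81.025, ∠ = arctan(2/81) ≈ 1.41°
zero (s+667): 667 + j2 → |·| = √(667²+2²) = √444893 ≈ 667, ∠ = arctan(2/667) ≈ 0.17°
pole (s+2): 2 + j2 → |·| = √(2²+2²) = √8 ≈ 2.8284, ∠ = arctan(2/2) ≈ 45.00°
pole (s+2000): 2000 + j2 → |·| = √(2000²+2²) = √4000004 ≈ 2000, ∠ = arctan(2/2000) ≈ 0.06°
pole at origin: |s| = 2, ∠ = 90.00° (in denominator)
|G| = 200 · 54044 / 11314 ≈ 955.35
Gain = 20 log₁₀(955.35) ≈ 59.60 dB
∠G = 1.58° − 135.06° = -133.48°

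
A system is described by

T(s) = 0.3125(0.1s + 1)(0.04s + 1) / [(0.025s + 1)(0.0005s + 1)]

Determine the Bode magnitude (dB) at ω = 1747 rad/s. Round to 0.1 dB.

36.4 dB

At ω = 1747 rad/s:
zero (1 + j1747·0.1) = 1 + j174.7 → |·| ≈ 174.7, ∠ ≈ 89.67°
zero (1 + j1747·0.04) = 1 + j69.88 → |·| ≈ 69.887, ∠ ≈ 89.18°
pole (1 + j1747·0.025) = 1 + j43.675 → |·| ≈ 43.686, ∠ ≈ 88.69°
pole (1 + j1747·0.0005) = 1 + j0.8735 → |·| ≈ 1.3278, ∠ ≈ 41.14°
|T| = 0.3125 · 174.7 · 69.887 / (43.686 · 1.3278) ≈ 65.776
Gain = 20 log₁₀(65.776) ≈ 36.36 dB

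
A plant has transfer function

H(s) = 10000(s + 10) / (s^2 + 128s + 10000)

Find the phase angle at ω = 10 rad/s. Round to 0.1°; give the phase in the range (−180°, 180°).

37.6°

At s = jω = j10:
zero (s+10): 10 + j10 → |·| = √(10²+10²) = √200 ≈ 14.142, ∠ = arctan(10/10) ≈ 45.00°
quadratic: (j10)² + 128·j10 + 10000 = 9900 + j1280 → |·| ≈ 9982.4, ∠ ≈ 7.37°
∠H = 45.00° − 7.37° = 37.63°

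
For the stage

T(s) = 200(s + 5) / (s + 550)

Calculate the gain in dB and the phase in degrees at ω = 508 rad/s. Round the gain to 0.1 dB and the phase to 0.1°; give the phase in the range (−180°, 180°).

At s = jω = j508:
zero (s+5): 5 + j508 → |·| = √(5²+508²) = √258089 ≈ 508.02, ∠ = arctan(508/5) ≈ 89.44°
pole (s+550): 550 + j508 → |·| = √(550²+508²) = √560564 ≈ 748.71, ∠ = arctan(508/550) ≈ 42.73°
|T| = 200 · 508.02 / 748.71 ≈ 135.71
Gain = 20 log₁₀(135.71) ≈ 42.65 dB
∠T = 89.44° − 42.73° = 46.71°

42.7 dB, 46.7°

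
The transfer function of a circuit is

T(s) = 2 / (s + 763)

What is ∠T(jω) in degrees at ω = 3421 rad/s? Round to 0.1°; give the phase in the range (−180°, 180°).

At s = jω = j3421:
pole (s+763): 763 + j3421 → |·| = √(763²+3421²) = √12285410 ≈ 3505.1, ∠ = arctan(3421/763) ≈ 77.43°
∠T = 0.00° − 77.43° = -77.43°

-77.4°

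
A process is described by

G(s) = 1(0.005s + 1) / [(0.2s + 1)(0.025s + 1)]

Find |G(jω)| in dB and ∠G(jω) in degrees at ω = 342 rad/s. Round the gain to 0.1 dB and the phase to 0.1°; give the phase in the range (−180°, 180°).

-49.5 dB, -112.8°

At ω = 342 rad/s:
zero (1 + j342·0.005) = 1 + j1.71 → |·| ≈ 1.9809, ∠ ≈ 59.68°
pole (1 + j342·0.2) = 1 + j68.4 → |·| ≈ 68.407, ∠ ≈ 89.16°
pole (1 + j342·0.025) = 1 + j8.55 → |·| ≈ 8.6083, ∠ ≈ 83.33°
|G| = 1 · 1.9809 / (68.407 · 8.6083) ≈ 0.0033639
Gain = 20 log₁₀(0.0033639) ≈ -49.46 dB
∠G = (59.68°) − (89.16° + 83.33°) = -112.81°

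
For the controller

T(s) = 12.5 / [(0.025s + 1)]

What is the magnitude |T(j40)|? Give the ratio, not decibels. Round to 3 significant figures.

At ω = 40 rad/s:
pole (1 + j40·0.025) = 1 + j1 → |·| ≈ 1.4142, ∠ ≈ 45.00°
|T| = 12.5 · 1 / (1.4142) ≈ 8.8389

8.84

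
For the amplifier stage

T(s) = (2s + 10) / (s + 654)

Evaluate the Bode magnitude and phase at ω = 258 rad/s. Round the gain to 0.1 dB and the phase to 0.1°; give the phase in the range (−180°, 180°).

-2.7 dB, 67.4°

Substitute s = j258:
Numerator: 2(j258) + 10 = 10 + j516
Denominator: (j258) + 654 = 654 + j258
|N| = √(10² + 516²) ≈ 516.1, ∠N ≈ 88.89°
|D| = √(654² + 258²) ≈ 703.05, ∠D ≈ 21.53°
|T| = 516.1 / 703.05 ≈ 0.73409
Gain = 20 log₁₀(0.73409) ≈ -2.69 dB
∠T = 88.89° − 21.53° = 67.36°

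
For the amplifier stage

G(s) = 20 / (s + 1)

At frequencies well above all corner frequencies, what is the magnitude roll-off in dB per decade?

Each pole contributes −20 dB/decade at high frequency; each zero contributes +20 dB/decade.
Net: 0 zero(s) − 1 pole(s) → -20 dB/decade.

-20 dB/decade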